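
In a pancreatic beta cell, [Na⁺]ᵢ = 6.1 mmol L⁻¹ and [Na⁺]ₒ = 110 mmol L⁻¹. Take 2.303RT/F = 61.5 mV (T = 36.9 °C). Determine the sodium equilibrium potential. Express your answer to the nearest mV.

E = (61.5/z) · log₁₀([Na⁺]_out/[Na⁺]_in) with z = +1.
= (61.5/1) · log₁₀(110/6.1) = 61.50 · log₁₀(18.03)
= 61.50 · (1.2561) = 77.25 mV

77 mV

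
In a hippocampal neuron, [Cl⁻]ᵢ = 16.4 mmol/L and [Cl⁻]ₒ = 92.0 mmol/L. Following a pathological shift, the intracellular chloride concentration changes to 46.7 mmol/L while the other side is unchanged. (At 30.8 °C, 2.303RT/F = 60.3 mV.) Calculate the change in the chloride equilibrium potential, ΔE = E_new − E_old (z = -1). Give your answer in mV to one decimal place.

E_old = (60.3/-1)·log₁₀(92.0/16.4) = -45.16 mV
E_new = (60.3/-1)·log₁₀(92.0/46.7) = -17.76 mV
ΔE = -17.76 − (-45.16) = 27.40 mV

27.4 mV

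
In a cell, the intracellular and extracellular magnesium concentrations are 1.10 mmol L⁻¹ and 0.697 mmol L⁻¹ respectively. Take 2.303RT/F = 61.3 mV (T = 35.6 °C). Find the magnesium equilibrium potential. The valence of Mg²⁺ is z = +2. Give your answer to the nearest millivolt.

-6 mV

E = (61.3/z) · log₁₀([Mg²⁺]_out/[Mg²⁺]_in) with z = +2.
= (61.3/2) · log₁₀(0.697/1.10) = 30.65 · log₁₀(0.6336)
= 30.65 · (-0.1982) = -6.07 mV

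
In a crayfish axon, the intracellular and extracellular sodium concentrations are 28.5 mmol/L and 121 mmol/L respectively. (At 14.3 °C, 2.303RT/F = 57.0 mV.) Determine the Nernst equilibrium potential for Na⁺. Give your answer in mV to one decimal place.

E = (57.0/z) · log₁₀([Na⁺]_out/[Na⁺]_in) with z = +1.
= (57.0/1) · log₁₀(121/28.5) = 57.00 · log₁₀(4.246)
= 57.00 · (0.6279) = 35.79 mV

35.8 mV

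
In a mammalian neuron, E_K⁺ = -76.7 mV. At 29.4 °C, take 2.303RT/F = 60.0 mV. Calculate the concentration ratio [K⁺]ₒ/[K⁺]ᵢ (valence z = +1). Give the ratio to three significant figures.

log₁₀([out]/[in]) = E·z/(60.0) = -76.7 × 1 / 60.0 = -1.2783
[out]/[in] = 10^(-1.2783) = 0.05268

0.0527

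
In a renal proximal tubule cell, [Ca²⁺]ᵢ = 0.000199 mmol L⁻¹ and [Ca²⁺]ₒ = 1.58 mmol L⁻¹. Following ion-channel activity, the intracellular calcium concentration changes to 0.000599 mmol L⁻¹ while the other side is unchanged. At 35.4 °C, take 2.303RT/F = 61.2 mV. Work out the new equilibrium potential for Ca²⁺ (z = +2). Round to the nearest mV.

105 mV

After the shift: [Ca²⁺]_out = 1.58, [Ca²⁺]_in = 0.000599 mmol L⁻¹.
E_new = (61.2/2)·log₁₀(1.58/0.000599) = 30.60 · (3.4212) = 104.69 mV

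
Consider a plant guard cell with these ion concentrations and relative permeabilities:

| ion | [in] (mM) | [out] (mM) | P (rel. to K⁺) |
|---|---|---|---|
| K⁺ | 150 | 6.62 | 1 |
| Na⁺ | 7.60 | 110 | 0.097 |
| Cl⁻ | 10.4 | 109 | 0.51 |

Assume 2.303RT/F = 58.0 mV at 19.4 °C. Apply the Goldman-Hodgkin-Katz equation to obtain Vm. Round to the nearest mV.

Vm = 58.0 · log₁₀[(Σ P·[cation]ₒ + Σ P·[anion]ᵢ) / (Σ P·[cation]ᵢ + Σ P·[anion]ₒ)]
Numerator = 1×6.62 + 0.097×110 + 0.51×10.4 = 22.59
Denominator = 1×150 + 0.097×7.60 + 0.51×109 = 206.3
Vm = 58.0 · log₁₀(0.10951) = 58.0 × (-0.9606) = -55.71 mV

-56 mV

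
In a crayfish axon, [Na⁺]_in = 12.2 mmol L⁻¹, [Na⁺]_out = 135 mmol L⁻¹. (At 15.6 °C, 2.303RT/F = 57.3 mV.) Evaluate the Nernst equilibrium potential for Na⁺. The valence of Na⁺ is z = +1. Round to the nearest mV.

60 mV

E = (57.3/z) · log₁₀([Na⁺]_out/[Na⁺]_in) with z = +1.
= (57.3/1) · log₁₀(135/12.2) = 57.30 · log₁₀(11.07)
= 57.30 · (1.0440) = 59.82 mV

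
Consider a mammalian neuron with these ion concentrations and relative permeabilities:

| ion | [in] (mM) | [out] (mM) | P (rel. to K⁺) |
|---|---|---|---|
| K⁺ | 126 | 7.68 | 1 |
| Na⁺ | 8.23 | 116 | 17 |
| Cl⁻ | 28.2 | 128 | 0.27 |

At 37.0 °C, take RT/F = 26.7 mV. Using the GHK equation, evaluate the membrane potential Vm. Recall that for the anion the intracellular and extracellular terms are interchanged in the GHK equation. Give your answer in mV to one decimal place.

50.4 mV

Vm = 26.7 · ln[(Σ P·[cation]ₒ + Σ P·[anion]ᵢ) / (Σ P·[cation]ᵢ + Σ P·[anion]ₒ)]
Numerator = 1×7.68 + 17×116 + 0.27×28.2 = 1987
Denominator = 1×126 + 17×8.23 + 0.27×128 = 300.5
Vm = 26.7 · ln(6.614) = 26.7 × (1.8892) = 50.44 mV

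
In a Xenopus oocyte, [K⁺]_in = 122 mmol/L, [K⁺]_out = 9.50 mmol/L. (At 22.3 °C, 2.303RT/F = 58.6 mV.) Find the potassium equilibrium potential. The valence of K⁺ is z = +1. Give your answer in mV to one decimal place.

-65.0 mV

E = (58.6/z) · log₁₀([K⁺]_out/[K⁺]_in) with z = +1.
= (58.6/1) · log₁₀(9.50/122) = 58.60 · log₁₀(0.07787)
= 58.60 · (-1.1086) = -64.97 mV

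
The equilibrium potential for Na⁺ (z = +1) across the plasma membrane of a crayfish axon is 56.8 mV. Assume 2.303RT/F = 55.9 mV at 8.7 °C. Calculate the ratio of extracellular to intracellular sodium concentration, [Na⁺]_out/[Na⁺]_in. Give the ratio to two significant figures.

10

log₁₀([out]/[in]) = E·z/(55.9) = 56.8 × 1 / 55.9 = 1.0161
[out]/[in] = 10^(1.0161) = 10.38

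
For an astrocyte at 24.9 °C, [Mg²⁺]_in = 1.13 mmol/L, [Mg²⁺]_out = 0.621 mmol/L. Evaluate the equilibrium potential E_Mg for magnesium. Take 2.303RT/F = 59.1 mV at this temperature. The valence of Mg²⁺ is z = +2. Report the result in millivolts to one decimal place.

E = (59.1/z) · log₁₀([Mg²⁺]_out/[Mg²⁺]_in) with z = +2.
= (59.1/2) · log₁₀(0.621/1.13) = 29.55 · log₁₀(0.5496)
= 29.55 · (-0.2600) = -7.68 mV

-7.7 mV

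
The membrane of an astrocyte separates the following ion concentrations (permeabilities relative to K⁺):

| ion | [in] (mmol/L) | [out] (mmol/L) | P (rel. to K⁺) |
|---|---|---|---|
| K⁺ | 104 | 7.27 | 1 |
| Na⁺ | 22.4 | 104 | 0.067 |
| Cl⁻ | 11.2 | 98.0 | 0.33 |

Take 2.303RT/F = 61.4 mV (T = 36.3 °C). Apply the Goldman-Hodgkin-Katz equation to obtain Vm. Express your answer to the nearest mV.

Vm = 61.4 · log₁₀[(Σ P·[cation]ₒ + Σ P·[anion]ᵢ) / (Σ P·[cation]ᵢ + Σ P·[anion]ₒ)]
Numerator = 1×7.27 + 0.067×104 + 0.33×11.2 = 17.93
Denominator = 1×104 + 0.067×22.4 + 0.33×98.0 = 137.8
Vm = 61.4 · log₁₀(0.13011) = 61.4 × (-0.8857) = -54.38 mV

-54 mV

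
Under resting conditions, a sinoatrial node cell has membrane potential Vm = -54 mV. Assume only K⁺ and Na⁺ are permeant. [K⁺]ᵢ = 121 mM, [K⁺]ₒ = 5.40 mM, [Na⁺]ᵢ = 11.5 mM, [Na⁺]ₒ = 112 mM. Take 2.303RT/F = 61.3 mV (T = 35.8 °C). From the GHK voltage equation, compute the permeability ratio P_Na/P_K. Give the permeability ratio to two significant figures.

0.095

Let α = P_Na/P_K. GHK: Vm = 61.3·log₁₀[(Kₒ + α·Naₒ)/(Kᵢ + α·Naᵢ)].
10^(Vm/61.3) = 10^(-54.0/61.3) = 0.13155
So 0.13155·(Kᵢ + α·Naᵢ) = Kₒ + α·Naₒ → α = (0.13155·121.0 − 5.4) / (112.0 − 0.13155·11.5)
α = (15.92 − 5.4) / (112.0 − 1.513) = 10.52/110.5 = 0.09519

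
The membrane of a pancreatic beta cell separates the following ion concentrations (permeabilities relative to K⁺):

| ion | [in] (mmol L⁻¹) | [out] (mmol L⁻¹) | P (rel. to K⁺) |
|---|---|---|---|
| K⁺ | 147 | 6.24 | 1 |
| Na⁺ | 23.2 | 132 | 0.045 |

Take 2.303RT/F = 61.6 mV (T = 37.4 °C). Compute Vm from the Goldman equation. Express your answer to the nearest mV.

Vm = 61.6 · log₁₀[(Σ P·[cation]ₒ + Σ P·[anion]ᵢ) / (Σ P·[cation]ᵢ + Σ P·[anion]ₒ)]
Numerator = 1×6.24 + 0.045×132 = 12.18
Denominator = 1×147 + 0.045×23.2 = 148
Vm = 61.6 · log₁₀(0.082273) = 61.6 × (-1.0847) = -66.82 mV

-67 mV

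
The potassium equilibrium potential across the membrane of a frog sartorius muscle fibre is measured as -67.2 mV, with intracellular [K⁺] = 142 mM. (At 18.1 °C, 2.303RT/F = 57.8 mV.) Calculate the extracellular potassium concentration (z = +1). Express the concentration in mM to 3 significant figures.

9.76 mM

Nernst: E = (57.8/1) · log₁₀([out]/[in]), so log₁₀([out]/[in]) = -67.2 × 1 / 57.8 = -1.1626.
[out]/[in] = 10^(-1.1626) = 0.06877.
[out] = 0.06877 × 142 = 9.765 mM.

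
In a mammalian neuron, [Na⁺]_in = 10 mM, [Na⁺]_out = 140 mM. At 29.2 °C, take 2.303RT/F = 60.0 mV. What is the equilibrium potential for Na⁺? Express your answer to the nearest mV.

69 mV

E = (60.0/z) · log₁₀([Na⁺]_out/[Na⁺]_in) with z = +1.
= (60.0/1) · log₁₀(140/10) = 60.00 · log₁₀(14)
= 60.00 · (1.1461) = 68.77 mV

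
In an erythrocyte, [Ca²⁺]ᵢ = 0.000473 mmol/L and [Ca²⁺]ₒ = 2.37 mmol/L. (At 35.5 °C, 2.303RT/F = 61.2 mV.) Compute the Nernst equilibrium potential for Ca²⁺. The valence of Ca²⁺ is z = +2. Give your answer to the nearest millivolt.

113 mV

E = (61.2/z) · log₁₀([Ca²⁺]_out/[Ca²⁺]_in) with z = +2.
= (61.2/2) · log₁₀(2.37/0.000473) = 30.60 · log₁₀(5011)
= 30.60 · (3.6999) = 113.22 mV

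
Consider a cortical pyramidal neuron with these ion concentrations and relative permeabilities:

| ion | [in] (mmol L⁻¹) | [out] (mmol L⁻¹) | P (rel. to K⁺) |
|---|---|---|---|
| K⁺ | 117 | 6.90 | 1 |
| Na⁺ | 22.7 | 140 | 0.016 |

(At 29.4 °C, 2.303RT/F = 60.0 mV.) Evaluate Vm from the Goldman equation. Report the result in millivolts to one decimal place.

Vm = 60.0 · log₁₀[(Σ P·[cation]ₒ + Σ P·[anion]ᵢ) / (Σ P·[cation]ᵢ + Σ P·[anion]ₒ)]
Numerator = 1×6.90 + 0.016×140 = 9.14
Denominator = 1×117 + 0.016×22.7 = 117.4
Vm = 60.0 · log₁₀(0.077878) = 60.0 × (-1.1086) = -66.52 mV

-66.5 mV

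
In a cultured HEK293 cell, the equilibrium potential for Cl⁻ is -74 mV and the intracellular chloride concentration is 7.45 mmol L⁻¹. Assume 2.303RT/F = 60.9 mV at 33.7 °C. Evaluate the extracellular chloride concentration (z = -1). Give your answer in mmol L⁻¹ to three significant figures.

Nernst: E = (60.9/-1) · log₁₀([out]/[in]), so log₁₀([out]/[in]) = -74.0 × -1 / 60.9 = 1.2151.
[out]/[in] = 10^(1.2151) = 16.41.
[out] = 16.41 × 7.45 = 122.3 mmol L⁻¹.

122 mmol L⁻¹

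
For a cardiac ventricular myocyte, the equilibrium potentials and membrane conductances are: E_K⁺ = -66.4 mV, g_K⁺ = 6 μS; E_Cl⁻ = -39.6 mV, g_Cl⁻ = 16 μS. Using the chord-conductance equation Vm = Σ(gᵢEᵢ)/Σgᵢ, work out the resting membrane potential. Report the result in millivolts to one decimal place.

Σ gᵢEᵢ = 6·(-66.4) + 16·(-39.6) = -1032.00
Σ gᵢ = 6 + 16 = 22
Vm = -1032.00 / 22 = -46.91 mV

-46.9 mV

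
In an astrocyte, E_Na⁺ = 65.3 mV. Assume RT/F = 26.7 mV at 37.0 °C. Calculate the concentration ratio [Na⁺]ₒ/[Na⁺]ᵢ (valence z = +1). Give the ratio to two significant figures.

12

ln([out]/[in]) = E·z/(26.7) = 65.3 × 1 / 26.7 = 2.4457
[out]/[in] = e^(2.4457) = 11.54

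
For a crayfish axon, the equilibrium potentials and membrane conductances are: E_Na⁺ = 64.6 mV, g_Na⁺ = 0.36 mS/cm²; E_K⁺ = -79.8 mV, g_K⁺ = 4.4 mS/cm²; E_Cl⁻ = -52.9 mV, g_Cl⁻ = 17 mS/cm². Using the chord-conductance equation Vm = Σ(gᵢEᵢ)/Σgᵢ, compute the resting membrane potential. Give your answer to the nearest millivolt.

-56 mV

Σ gᵢEᵢ = 0.36·(64.6) + 4.4·(-79.8) + 17·(-52.9) = -1227.16
Σ gᵢ = 0.36 + 4.4 + 17 = 21.76
Vm = -1227.16 / 21.76 = -56.40 mV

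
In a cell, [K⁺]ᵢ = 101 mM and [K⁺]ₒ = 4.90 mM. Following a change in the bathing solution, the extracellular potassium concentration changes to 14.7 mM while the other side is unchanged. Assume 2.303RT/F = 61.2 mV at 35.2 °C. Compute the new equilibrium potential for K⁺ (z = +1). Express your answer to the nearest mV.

-51 mV

After the shift: [K⁺]_out = 14.7, [K⁺]_in = 101 mM.
E_new = (61.2/1)·log₁₀(14.7/101) = 61.20 · (-0.8370) = -51.22 mV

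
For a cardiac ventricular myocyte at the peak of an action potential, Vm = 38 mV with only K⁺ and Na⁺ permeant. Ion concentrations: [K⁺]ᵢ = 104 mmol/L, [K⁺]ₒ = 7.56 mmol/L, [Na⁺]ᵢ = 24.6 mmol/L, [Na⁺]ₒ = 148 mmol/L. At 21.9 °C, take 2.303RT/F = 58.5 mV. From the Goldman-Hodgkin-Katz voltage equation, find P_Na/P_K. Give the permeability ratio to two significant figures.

Let α = P_Na/P_K. GHK: Vm = 58.5·log₁₀[(Kₒ + α·Naₒ)/(Kᵢ + α·Naᵢ)].
10^(Vm/58.5) = 10^(38.0/58.5) = 4.4624
So 4.4624·(Kᵢ + α·Naᵢ) = Kₒ + α·Naₒ → α = (4.4624·104.0 − 7.56) / (148.0 − 4.4624·24.6)
α = (464.1 − 7.56) / (148.0 − 109.8) = 456.5/38.22 = 11.94

12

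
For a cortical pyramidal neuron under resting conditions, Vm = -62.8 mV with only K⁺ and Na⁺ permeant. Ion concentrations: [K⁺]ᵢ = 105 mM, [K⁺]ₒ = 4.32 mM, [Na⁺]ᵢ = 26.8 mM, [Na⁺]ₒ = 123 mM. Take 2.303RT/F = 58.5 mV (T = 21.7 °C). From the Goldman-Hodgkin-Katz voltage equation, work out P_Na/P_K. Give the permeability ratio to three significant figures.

Let α = P_Na/P_K. GHK: Vm = 58.5·log₁₀[(Kₒ + α·Naₒ)/(Kᵢ + α·Naᵢ)].
10^(Vm/58.5) = 10^(-62.8/58.5) = 0.08443
So 0.08443·(Kᵢ + α·Naᵢ) = Kₒ + α·Naₒ → α = (0.08443·105.0 − 4.32) / (123.0 − 0.08443·26.8)
α = (8.865 − 4.32) / (123.0 − 2.263) = 4.545/120.7 = 0.03764

0.0376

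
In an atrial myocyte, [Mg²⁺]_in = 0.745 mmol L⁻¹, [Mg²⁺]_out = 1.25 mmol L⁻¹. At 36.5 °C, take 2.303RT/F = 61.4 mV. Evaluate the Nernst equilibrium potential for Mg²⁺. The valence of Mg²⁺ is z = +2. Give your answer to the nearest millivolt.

7 mV

E = (61.4/z) · log₁₀([Mg²⁺]_out/[Mg²⁺]_in) with z = +2.
= (61.4/2) · log₁₀(1.25/0.745) = 30.70 · log₁₀(1.678)
= 30.70 · (0.2248) = 6.90 mV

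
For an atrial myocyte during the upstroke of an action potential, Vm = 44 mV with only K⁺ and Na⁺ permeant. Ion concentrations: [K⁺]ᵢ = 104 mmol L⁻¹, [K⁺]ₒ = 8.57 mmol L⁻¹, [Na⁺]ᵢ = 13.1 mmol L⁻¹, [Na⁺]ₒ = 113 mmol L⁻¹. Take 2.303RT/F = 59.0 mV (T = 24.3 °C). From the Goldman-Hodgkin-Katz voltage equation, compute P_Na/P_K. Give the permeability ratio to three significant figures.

14.2

Let α = P_Na/P_K. GHK: Vm = 59.0·log₁₀[(Kₒ + α·Naₒ)/(Kᵢ + α·Naᵢ)].
10^(Vm/59.0) = 10^(44.0/59.0) = 5.5688
So 5.5688·(Kᵢ + α·Naᵢ) = Kₒ + α·Naₒ → α = (5.5688·104.0 − 8.57) / (113.0 − 5.5688·13.1)
α = (579.2 − 8.57) / (113.0 − 72.95) = 570.6/40.05 = 14.25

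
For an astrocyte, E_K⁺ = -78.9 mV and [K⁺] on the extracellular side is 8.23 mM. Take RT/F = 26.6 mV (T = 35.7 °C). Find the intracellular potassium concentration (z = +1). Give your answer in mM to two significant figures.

Nernst: E = (26.6/1) · ln([out]/[in]), so ln([out]/[in]) = -78.9 × 1 / 26.6 = -2.9662.
[out]/[in] = e^(-2.9662) = 0.0515.
[in] = 8.23 / 0.0515 = 159.8 mM.

160 mM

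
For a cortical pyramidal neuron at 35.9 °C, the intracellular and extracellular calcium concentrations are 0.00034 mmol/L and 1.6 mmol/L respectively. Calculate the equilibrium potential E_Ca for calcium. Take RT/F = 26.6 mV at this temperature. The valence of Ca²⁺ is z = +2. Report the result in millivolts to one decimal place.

112.5 mV

E = (26.6/z) · ln([Ca²⁺]_out/[Ca²⁺]_in) with z = +2.
= (26.6/2) · ln(1.6/0.00034) = 13.30 · ln(4706)
= 13.30 · (8.4566) = 112.47 mV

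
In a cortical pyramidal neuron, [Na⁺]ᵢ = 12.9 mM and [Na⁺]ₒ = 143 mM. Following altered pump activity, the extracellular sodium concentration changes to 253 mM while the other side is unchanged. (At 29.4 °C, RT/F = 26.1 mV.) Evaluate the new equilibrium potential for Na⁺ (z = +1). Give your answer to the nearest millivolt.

78 mV

After the shift: [Na⁺]_out = 253, [Na⁺]_in = 12.9 mM.
E_new = (26.1/1)·ln(253/12.9) = 26.10 · (2.9762) = 77.68 mV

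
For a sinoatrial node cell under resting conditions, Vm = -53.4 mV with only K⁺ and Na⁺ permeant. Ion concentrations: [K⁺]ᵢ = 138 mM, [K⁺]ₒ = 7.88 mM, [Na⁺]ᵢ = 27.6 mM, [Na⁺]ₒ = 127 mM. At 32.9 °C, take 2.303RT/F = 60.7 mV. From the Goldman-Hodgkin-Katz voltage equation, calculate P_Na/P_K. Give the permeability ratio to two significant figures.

0.084

Let α = P_Na/P_K. GHK: Vm = 60.7·log₁₀[(Kₒ + α·Naₒ)/(Kᵢ + α·Naᵢ)].
10^(Vm/60.7) = 10^(-53.4/60.7) = 0.13191
So 0.13191·(Kᵢ + α·Naᵢ) = Kₒ + α·Naₒ → α = (0.13191·138.0 − 7.88) / (127.0 − 0.13191·27.6)
α = (18.2 − 7.88) / (127.0 − 3.641) = 10.32/123.4 = 0.08368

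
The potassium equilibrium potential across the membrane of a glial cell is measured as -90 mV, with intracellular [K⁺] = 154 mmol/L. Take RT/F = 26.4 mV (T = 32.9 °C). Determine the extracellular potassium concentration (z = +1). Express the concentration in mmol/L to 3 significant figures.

Nernst: E = (26.4/1) · ln([out]/[in]), so ln([out]/[in]) = -90.0 × 1 / 26.4 = -3.4091.
[out]/[in] = e^(-3.4091) = 0.03307.
[out] = 0.03307 × 154 = 5.093 mmol/L.

5.09 mmol/L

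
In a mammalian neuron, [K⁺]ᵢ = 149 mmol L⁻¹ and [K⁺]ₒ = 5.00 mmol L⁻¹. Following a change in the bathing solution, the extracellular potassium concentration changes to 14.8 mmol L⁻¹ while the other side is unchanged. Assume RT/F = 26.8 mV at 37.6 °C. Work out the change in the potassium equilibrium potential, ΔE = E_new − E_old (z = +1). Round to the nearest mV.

29 mV

E_old = (26.8/1)·ln(5.00/149) = -90.97 mV
E_new = (26.8/1)·ln(14.8/149) = -61.89 mV
ΔE = -61.89 − (-90.97) = 29.08 mV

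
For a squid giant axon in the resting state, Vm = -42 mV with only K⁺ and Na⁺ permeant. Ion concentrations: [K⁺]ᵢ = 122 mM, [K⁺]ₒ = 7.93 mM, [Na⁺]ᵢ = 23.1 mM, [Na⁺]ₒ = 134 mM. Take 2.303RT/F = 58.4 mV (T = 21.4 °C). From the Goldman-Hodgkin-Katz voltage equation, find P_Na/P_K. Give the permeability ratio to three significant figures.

0.119

Let α = P_Na/P_K. GHK: Vm = 58.4·log₁₀[(Kₒ + α·Naₒ)/(Kᵢ + α·Naᵢ)].
10^(Vm/58.4) = 10^(-42.0/58.4) = 0.19091
So 0.19091·(Kᵢ + α·Naᵢ) = Kₒ + α·Naₒ → α = (0.19091·122.0 − 7.93) / (134.0 − 0.19091·23.1)
α = (23.29 − 7.93) / (134.0 − 4.41) = 15.36/129.6 = 0.1185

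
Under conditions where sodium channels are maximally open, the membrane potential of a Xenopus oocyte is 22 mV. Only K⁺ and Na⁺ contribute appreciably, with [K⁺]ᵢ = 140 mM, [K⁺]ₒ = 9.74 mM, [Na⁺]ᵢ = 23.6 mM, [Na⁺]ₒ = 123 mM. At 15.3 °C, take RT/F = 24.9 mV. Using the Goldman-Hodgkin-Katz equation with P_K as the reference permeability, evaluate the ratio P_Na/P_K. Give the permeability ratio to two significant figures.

5.0

Let α = P_Na/P_K. GHK: Vm = 24.9·ln[(Kₒ + α·Naₒ)/(Kᵢ + α·Naᵢ)].
e^(Vm/24.9) = e^(22.0/24.9) = 2.4194
So 2.4194·(Kᵢ + α·Naᵢ) = Kₒ + α·Naₒ → α = (2.4194·140.0 − 9.74) / (123.0 − 2.4194·23.6)
α = (338.7 − 9.74) / (123.0 − 57.1) = 329/65.9 = 4.992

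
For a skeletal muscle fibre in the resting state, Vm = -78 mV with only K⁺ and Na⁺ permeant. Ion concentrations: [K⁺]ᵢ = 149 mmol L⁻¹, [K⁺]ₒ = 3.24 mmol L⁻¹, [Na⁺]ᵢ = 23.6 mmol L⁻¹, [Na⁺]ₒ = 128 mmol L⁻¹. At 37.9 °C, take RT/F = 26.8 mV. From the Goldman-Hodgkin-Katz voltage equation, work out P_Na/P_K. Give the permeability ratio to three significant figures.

Let α = P_Na/P_K. GHK: Vm = 26.8·ln[(Kₒ + α·Naₒ)/(Kᵢ + α·Naᵢ)].
e^(Vm/26.8) = e^(-78.0/26.8) = 0.054451
So 0.054451·(Kᵢ + α·Naᵢ) = Kₒ + α·Naₒ → α = (0.054451·149.0 − 3.24) / (128.0 − 0.054451·23.6)
α = (8.113 − 3.24) / (128.0 − 1.285) = 4.873/126.7 = 0.03846

0.0385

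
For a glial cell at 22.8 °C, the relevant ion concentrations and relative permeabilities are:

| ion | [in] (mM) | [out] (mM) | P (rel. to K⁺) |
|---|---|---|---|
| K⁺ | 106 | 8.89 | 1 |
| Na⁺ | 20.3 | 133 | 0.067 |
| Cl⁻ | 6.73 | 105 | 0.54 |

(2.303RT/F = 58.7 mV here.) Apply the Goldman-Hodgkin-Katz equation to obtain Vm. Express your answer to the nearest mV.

Vm = 58.7 · log₁₀[(Σ P·[cation]ₒ + Σ P·[anion]ᵢ) / (Σ P·[cation]ᵢ + Σ P·[anion]ₒ)]
Numerator = 1×8.89 + 0.067×133 + 0.54×6.73 = 21.44
Denominator = 1×106 + 0.067×20.3 + 0.54×105 = 164.1
Vm = 58.7 · log₁₀(0.13065) = 58.7 × (-0.8839) = -51.88 mV

-52 mV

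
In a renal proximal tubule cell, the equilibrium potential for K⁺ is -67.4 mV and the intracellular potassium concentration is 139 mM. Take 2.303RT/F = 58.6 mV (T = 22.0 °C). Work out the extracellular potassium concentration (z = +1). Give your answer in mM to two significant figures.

Nernst: E = (58.6/1) · log₁₀([out]/[in]), so log₁₀([out]/[in]) = -67.4 × 1 / 58.6 = -1.1502.
[out]/[in] = 10^(-1.1502) = 0.07077.
[out] = 0.07077 × 139 = 9.837 mM.

9.8 mM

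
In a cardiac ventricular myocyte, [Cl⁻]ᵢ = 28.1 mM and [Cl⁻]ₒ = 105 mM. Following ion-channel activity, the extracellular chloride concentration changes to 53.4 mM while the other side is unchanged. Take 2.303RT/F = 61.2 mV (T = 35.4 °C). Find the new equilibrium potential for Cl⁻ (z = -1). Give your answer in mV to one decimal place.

After the shift: [Cl⁻]_out = 53.4, [Cl⁻]_in = 28.1 mM.
E_new = (61.2/-1)·log₁₀(53.4/28.1) = -61.20 · (0.2788) = -17.06 mV

-17.1 mV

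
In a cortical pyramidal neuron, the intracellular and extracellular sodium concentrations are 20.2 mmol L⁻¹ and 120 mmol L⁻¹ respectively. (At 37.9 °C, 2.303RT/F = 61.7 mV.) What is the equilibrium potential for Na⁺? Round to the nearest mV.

48 mV

E = (61.7/z) · log₁₀([Na⁺]_out/[Na⁺]_in) with z = +1.
= (61.7/1) · log₁₀(120/20.2) = 61.70 · log₁₀(5.941)
= 61.70 · (0.7738) = 47.75 mV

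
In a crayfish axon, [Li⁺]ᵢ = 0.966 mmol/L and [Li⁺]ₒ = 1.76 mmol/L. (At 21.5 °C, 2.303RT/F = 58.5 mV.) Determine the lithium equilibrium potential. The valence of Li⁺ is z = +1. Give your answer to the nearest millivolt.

E = (58.5/z) · log₁₀([Li⁺]_out/[Li⁺]_in) with z = +1.
= (58.5/1) · log₁₀(1.76/0.966) = 58.50 · log₁₀(1.822)
= 58.50 · (0.2605) = 15.24 mV

15 mV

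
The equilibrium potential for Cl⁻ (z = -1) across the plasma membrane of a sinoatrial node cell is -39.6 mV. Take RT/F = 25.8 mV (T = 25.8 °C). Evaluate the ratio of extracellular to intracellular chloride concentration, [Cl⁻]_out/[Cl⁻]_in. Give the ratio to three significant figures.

ln([out]/[in]) = E·z/(25.8) = -39.6 × -1 / 25.8 = 1.5349
[out]/[in] = e^(1.5349) = 4.641

4.64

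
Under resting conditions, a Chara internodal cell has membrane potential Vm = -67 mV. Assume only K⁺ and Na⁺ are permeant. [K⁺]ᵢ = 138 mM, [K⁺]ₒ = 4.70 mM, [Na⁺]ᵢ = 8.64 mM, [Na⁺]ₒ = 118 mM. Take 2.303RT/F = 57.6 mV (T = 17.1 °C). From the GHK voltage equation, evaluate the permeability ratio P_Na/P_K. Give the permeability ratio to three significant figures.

0.0407

Let α = P_Na/P_K. GHK: Vm = 57.6·log₁₀[(Kₒ + α·Naₒ)/(Kᵢ + α·Naᵢ)].
10^(Vm/57.6) = 10^(-67.0/57.6) = 0.068676
So 0.068676·(Kᵢ + α·Naᵢ) = Kₒ + α·Naₒ → α = (0.068676·138.0 − 4.7) / (118.0 − 0.068676·8.64)
α = (9.477 − 4.7) / (118.0 − 0.5934) = 4.777/117.4 = 0.04069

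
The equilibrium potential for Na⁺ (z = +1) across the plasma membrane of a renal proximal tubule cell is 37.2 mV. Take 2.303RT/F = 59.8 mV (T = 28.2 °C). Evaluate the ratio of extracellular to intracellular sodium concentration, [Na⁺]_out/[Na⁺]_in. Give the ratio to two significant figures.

log₁₀([out]/[in]) = E·z/(59.8) = 37.2 × 1 / 59.8 = 0.6221
[out]/[in] = 10^(0.6221) = 4.189

4.2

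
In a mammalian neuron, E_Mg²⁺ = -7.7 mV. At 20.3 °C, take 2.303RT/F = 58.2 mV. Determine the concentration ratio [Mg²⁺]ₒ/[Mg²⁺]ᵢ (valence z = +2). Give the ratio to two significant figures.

0.54

log₁₀([out]/[in]) = E·z/(58.2) = -7.7 × 2 / 58.2 = -0.2646
[out]/[in] = 10^(-0.2646) = 0.5437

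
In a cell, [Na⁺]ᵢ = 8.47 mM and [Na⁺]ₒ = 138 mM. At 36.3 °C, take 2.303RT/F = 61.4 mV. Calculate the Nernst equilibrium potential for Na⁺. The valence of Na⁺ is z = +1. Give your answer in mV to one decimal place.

E = (61.4/z) · log₁₀([Na⁺]_out/[Na⁺]_in) with z = +1.
= (61.4/1) · log₁₀(138/8.47) = 61.40 · log₁₀(16.29)
= 61.40 · (1.2120) = 74.42 mV

74.4 mV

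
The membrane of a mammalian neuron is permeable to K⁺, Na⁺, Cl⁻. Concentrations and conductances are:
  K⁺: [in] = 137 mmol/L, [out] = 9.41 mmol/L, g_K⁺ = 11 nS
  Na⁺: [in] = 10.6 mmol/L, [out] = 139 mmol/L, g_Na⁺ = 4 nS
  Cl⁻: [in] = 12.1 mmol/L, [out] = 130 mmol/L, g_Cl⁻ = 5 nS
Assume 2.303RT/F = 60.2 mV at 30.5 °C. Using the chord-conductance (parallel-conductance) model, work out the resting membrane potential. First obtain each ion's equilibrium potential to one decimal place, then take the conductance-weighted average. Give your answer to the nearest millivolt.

-41 mV

E_K⁺ = (60.2/1)·log₁₀(9.41/137) = -70.0 mV
E_Na⁺ = (60.2/1)·log₁₀(139/10.6) = 67.3 mV
E_Cl⁻ = (60.2/-1)·log₁₀(130/12.1) = -62.1 mV
Vm = (Σ gᵢEᵢ)/(Σ gᵢ) = (11·-70.0 + 4·67.3 + 5·-62.1) / (11 + 4 + 5)
= -811.30 / 20 = -40.56 mV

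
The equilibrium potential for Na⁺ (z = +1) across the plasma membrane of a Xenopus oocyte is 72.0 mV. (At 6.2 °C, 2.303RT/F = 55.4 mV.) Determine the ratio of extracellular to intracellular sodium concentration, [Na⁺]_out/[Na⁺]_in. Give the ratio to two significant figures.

log₁₀([out]/[in]) = E·z/(55.4) = 72.0 × 1 / 55.4 = 1.2996
[out]/[in] = 10^(1.2996) = 19.94

20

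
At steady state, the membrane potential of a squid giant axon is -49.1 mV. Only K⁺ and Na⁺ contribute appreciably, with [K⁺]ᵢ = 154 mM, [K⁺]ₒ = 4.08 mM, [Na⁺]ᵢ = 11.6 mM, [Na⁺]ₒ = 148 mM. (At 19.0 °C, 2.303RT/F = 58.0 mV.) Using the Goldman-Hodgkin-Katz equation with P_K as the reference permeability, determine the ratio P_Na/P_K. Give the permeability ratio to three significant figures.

Let α = P_Na/P_K. GHK: Vm = 58.0·log₁₀[(Kₒ + α·Naₒ)/(Kᵢ + α·Naᵢ)].
10^(Vm/58.0) = 10^(-49.1/58.0) = 0.14238
So 0.14238·(Kᵢ + α·Naᵢ) = Kₒ + α·Naₒ → α = (0.14238·154.0 − 4.08) / (148.0 − 0.14238·11.6)
α = (21.93 − 4.08) / (148.0 − 1.652) = 17.85/146.3 = 0.1219

0.122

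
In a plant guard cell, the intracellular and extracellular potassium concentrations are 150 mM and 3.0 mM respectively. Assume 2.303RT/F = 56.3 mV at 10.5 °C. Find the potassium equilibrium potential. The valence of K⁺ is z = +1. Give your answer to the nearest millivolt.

E = (56.3/z) · log₁₀([K⁺]_out/[K⁺]_in) with z = +1.
= (56.3/1) · log₁₀(3.0/150) = 56.30 · log₁₀(0.02)
= 56.30 · (-1.6990) = -95.65 mV

-96 mV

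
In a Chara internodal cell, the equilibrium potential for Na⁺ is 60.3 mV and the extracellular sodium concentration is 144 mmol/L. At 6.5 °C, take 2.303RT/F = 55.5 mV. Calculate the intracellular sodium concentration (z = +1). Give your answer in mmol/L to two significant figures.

12 mmol/L

Nernst: E = (55.5/1) · log₁₀([out]/[in]), so log₁₀([out]/[in]) = 60.3 × 1 / 55.5 = 1.0865.
[out]/[in] = 10^(1.0865) = 12.2.
[in] = 144 / 12.2 = 11.8 mmol/L.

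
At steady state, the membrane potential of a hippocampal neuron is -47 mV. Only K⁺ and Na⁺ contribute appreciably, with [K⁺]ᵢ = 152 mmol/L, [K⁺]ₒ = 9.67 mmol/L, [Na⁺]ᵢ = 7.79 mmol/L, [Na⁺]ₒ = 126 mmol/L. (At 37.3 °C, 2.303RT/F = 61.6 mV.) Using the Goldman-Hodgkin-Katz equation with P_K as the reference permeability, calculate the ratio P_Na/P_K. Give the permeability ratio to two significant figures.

0.13

Let α = P_Na/P_K. GHK: Vm = 61.6·log₁₀[(Kₒ + α·Naₒ)/(Kᵢ + α·Naᵢ)].
10^(Vm/61.6) = 10^(-47.0/61.6) = 0.17259
So 0.17259·(Kᵢ + α·Naᵢ) = Kₒ + α·Naₒ → α = (0.17259·152.0 − 9.67) / (126.0 − 0.17259·7.79)
α = (26.23 − 9.67) / (126.0 − 1.344) = 16.56/124.7 = 0.1329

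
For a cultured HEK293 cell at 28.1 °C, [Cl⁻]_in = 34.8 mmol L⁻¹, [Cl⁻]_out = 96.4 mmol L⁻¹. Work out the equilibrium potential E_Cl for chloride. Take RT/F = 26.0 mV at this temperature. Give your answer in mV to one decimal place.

E = (26.0/z) · ln([Cl⁻]_out/[Cl⁻]_in) with z = -1.
For an anion, dividing by z = -1 reverses the sign.
= (26.0/-1) · ln(96.4/34.8) = -26.00 · ln(2.77)
= -26.00 · (1.0189) = -26.49 mV

-26.5 mV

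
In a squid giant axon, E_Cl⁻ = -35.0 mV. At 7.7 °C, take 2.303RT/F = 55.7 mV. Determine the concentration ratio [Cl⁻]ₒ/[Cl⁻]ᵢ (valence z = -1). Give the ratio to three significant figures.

log₁₀([out]/[in]) = E·z/(55.7) = -35.0 × -1 / 55.7 = 0.6284
[out]/[in] = 10^(0.6284) = 4.25

4.25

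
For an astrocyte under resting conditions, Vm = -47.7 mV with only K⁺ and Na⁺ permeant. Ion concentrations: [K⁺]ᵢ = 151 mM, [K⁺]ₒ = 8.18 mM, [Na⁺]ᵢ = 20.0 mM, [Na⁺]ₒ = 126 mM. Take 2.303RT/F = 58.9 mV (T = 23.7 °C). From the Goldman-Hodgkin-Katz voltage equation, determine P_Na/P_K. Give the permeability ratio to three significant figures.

0.124

Let α = P_Na/P_K. GHK: Vm = 58.9·log₁₀[(Kₒ + α·Naₒ)/(Kᵢ + α·Naᵢ)].
10^(Vm/58.9) = 10^(-47.7/58.9) = 0.15494
So 0.15494·(Kᵢ + α·Naᵢ) = Kₒ + α·Naₒ → α = (0.15494·151.0 − 8.18) / (126.0 − 0.15494·20.0)
α = (23.4 − 8.18) / (126.0 − 3.099) = 15.22/122.9 = 0.1238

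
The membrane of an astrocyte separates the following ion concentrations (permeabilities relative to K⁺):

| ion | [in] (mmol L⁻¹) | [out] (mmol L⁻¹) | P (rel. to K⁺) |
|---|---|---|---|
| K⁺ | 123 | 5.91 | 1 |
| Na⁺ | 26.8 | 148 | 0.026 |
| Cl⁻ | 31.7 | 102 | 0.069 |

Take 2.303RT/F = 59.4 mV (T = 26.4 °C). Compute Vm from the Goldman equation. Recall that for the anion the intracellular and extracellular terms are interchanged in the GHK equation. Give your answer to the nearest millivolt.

Vm = 59.4 · log₁₀[(Σ P·[cation]ₒ + Σ P·[anion]ᵢ) / (Σ P·[cation]ᵢ + Σ P·[anion]ₒ)]
Numerator = 1×5.91 + 0.026×148 + 0.069×31.7 = 11.95
Denominator = 1×123 + 0.026×26.8 + 0.069×102 = 130.7
Vm = 59.4 · log₁₀(0.09137) = 59.4 × (-1.0392) = -61.73 mV

-62 mV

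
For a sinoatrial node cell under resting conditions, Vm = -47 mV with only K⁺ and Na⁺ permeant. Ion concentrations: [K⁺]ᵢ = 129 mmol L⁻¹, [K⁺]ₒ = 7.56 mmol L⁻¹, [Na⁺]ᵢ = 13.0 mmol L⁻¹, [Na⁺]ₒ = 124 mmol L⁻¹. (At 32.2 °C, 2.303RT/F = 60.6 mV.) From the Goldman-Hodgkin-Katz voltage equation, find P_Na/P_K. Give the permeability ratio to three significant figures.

0.115

Let α = P_Na/P_K. GHK: Vm = 60.6·log₁₀[(Kₒ + α·Naₒ)/(Kᵢ + α·Naᵢ)].
10^(Vm/60.6) = 10^(-47.0/60.6) = 0.16766
So 0.16766·(Kᵢ + α·Naᵢ) = Kₒ + α·Naₒ → α = (0.16766·129.0 − 7.56) / (124.0 − 0.16766·13.0)
α = (21.63 − 7.56) / (124.0 − 2.18) = 14.07/121.8 = 0.1155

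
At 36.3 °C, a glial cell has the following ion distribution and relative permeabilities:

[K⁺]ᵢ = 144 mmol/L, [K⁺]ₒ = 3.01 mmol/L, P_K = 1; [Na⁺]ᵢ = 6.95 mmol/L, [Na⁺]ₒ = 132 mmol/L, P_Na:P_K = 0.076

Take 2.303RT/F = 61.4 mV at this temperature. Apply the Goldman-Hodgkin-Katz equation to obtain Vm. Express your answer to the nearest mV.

Vm = 61.4 · log₁₀[(Σ P·[cation]ₒ + Σ P·[anion]ᵢ) / (Σ P·[cation]ᵢ + Σ P·[anion]ₒ)]
Numerator = 1×3.01 + 0.076×132 = 13.04
Denominator = 1×144 + 0.076×6.95 = 144.5
Vm = 61.4 · log₁₀(0.090238) = 61.4 × (-1.0446) = -64.14 mV

-64 mV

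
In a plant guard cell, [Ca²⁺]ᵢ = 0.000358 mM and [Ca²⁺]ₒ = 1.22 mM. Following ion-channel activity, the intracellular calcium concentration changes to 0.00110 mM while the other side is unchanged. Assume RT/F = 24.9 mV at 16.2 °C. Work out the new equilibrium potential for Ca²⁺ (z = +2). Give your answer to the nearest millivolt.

87 mV

After the shift: [Ca²⁺]_out = 1.22, [Ca²⁺]_in = 0.00110 mM.
E_new = (24.9/2)·ln(1.22/0.00110) = 12.45 · (7.0113) = 87.29 mV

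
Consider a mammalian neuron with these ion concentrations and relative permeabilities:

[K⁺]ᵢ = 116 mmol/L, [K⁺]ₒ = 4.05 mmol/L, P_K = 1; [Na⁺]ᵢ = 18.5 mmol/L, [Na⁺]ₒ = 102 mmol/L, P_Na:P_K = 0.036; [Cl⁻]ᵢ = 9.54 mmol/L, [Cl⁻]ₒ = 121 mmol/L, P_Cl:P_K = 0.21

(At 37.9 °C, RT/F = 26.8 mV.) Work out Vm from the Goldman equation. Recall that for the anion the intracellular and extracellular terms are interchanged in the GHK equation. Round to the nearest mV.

-72 mV

Vm = 26.8 · ln[(Σ P·[cation]ₒ + Σ P·[anion]ᵢ) / (Σ P·[cation]ᵢ + Σ P·[anion]ₒ)]
Numerator = 1×4.05 + 0.036×102 + 0.21×9.54 = 9.725
Denominator = 1×116 + 0.036×18.5 + 0.21×121 = 142.1
Vm = 26.8 · ln(0.068452) = 26.8 × (-2.6816) = -71.87 mV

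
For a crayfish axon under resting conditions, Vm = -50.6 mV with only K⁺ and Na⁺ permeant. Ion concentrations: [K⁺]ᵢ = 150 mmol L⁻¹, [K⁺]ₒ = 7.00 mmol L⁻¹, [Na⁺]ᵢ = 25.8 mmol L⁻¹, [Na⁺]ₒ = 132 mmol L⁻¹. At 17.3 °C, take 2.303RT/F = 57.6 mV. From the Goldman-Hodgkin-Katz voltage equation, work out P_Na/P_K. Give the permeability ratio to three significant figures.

Let α = P_Na/P_K. GHK: Vm = 57.6·log₁₀[(Kₒ + α·Naₒ)/(Kᵢ + α·Naᵢ)].
10^(Vm/57.6) = 10^(-50.6/57.6) = 0.13229
So 0.13229·(Kᵢ + α·Naᵢ) = Kₒ + α·Naₒ → α = (0.13229·150.0 − 7.0) / (132.0 − 0.13229·25.8)
α = (19.84 − 7.0) / (132.0 − 3.413) = 12.84/128.6 = 0.09988

0.0999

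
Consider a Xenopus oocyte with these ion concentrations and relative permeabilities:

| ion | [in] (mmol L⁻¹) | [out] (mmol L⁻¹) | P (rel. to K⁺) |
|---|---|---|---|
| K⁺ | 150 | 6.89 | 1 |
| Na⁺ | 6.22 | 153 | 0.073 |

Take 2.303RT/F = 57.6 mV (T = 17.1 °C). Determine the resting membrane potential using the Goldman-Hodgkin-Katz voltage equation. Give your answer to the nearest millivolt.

-53 mV

Vm = 57.6 · log₁₀[(Σ P·[cation]ₒ + Σ P·[anion]ᵢ) / (Σ P·[cation]ᵢ + Σ P·[anion]ₒ)]
Numerator = 1×6.89 + 0.073×153 = 18.06
Denominator = 1×150 + 0.073×6.22 = 150.5
Vm = 57.6 · log₁₀(0.12003) = 57.6 × (-0.9207) = -53.03 mV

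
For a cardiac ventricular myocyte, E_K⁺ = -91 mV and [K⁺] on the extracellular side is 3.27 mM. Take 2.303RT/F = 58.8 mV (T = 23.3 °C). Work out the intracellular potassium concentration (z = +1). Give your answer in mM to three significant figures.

115 mM

Nernst: E = (58.8/1) · log₁₀([out]/[in]), so log₁₀([out]/[in]) = -91.0 × 1 / 58.8 = -1.5476.
[out]/[in] = 10^(-1.5476) = 0.02834.
[in] = 3.27 / 0.02834 = 115.4 mM.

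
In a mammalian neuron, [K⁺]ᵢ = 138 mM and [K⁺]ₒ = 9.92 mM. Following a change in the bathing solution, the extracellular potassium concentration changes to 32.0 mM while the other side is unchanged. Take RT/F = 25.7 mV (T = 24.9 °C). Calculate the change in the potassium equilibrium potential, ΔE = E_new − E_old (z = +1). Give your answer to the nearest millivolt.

30 mV

E_old = (25.7/1)·ln(9.92/138) = -67.66 mV
E_new = (25.7/1)·ln(32.0/138) = -37.56 mV
ΔE = -37.56 − (-67.66) = 30.10 mV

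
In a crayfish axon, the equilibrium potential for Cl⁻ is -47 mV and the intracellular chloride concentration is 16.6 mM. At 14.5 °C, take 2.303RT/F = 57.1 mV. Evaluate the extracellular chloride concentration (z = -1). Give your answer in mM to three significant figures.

110 mM

Nernst: E = (57.1/-1) · log₁₀([out]/[in]), so log₁₀([out]/[in]) = -47.0 × -1 / 57.1 = 0.8231.
[out]/[in] = 10^(0.8231) = 6.655.
[out] = 6.655 × 16.6 = 110.5 mM.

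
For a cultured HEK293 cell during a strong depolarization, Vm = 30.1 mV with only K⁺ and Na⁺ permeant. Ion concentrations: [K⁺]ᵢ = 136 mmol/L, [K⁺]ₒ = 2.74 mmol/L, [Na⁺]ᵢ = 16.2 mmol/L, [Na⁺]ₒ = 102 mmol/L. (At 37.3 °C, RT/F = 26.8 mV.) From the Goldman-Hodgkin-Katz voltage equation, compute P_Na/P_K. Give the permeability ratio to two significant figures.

8.0

Let α = P_Na/P_K. GHK: Vm = 26.8·ln[(Kₒ + α·Naₒ)/(Kᵢ + α·Naᵢ)].
e^(Vm/26.8) = e^(30.1/26.8) = 3.0745
So 3.0745·(Kᵢ + α·Naᵢ) = Kₒ + α·Naₒ → α = (3.0745·136.0 − 2.74) / (102.0 − 3.0745·16.2)
α = (418.1 − 2.74) / (102.0 − 49.81) = 415.4/52.19 = 7.959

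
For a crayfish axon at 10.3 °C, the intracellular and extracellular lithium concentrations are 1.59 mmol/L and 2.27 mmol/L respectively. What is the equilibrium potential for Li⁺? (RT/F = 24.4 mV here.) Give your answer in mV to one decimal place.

8.7 mV

E = (24.4/z) · ln([Li⁺]_out/[Li⁺]_in) with z = +1.
= (24.4/1) · ln(2.27/1.59) = 24.40 · ln(1.428)
= 24.40 · (0.3560) = 8.69 mV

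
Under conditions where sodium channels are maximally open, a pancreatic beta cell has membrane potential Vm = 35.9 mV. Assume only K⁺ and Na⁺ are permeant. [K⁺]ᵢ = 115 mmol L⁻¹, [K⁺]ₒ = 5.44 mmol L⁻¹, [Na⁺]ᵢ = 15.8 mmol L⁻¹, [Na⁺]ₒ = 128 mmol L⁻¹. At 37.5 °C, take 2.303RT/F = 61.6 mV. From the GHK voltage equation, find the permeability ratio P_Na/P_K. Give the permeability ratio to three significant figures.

Let α = P_Na/P_K. GHK: Vm = 61.6·log₁₀[(Kₒ + α·Naₒ)/(Kᵢ + α·Naᵢ)].
10^(Vm/61.6) = 10^(35.9/61.6) = 3.8264
So 3.8264·(Kᵢ + α·Naᵢ) = Kₒ + α·Naₒ → α = (3.8264·115.0 − 5.44) / (128.0 − 3.8264·15.8)
α = (440 − 5.44) / (128.0 − 60.46) = 434.6/67.54 = 6.434

6.43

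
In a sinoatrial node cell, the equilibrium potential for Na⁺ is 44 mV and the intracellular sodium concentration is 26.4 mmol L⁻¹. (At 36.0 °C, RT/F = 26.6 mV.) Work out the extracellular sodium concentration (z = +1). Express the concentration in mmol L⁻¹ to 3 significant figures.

Nernst: E = (26.6/1) · ln([out]/[in]), so ln([out]/[in]) = 44.0 × 1 / 26.6 = 1.6541.
[out]/[in] = e^(1.6541) = 5.229.
[out] = 5.229 × 26.4 = 138 mmol L⁻¹.

138 mmol L⁻¹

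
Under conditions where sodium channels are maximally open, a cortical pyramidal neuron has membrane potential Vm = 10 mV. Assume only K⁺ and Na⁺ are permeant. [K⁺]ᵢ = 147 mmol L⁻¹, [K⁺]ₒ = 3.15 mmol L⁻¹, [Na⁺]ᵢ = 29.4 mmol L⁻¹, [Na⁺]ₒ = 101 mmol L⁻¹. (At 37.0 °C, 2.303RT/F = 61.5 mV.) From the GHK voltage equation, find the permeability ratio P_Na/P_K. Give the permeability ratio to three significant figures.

3.62

Let α = P_Na/P_K. GHK: Vm = 61.5·log₁₀[(Kₒ + α·Naₒ)/(Kᵢ + α·Naᵢ)].
10^(Vm/61.5) = 10^(10.0/61.5) = 1.4541
So 1.4541·(Kᵢ + α·Naᵢ) = Kₒ + α·Naₒ → α = (1.4541·147.0 − 3.15) / (101.0 − 1.4541·29.4)
α = (213.8 − 3.15) / (101.0 − 42.75) = 210.6/58.25 = 3.616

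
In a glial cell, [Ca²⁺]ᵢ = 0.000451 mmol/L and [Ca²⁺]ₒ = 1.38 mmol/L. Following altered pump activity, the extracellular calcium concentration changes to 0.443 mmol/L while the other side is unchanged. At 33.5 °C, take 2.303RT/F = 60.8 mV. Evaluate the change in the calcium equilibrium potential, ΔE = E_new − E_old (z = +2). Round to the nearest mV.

-15 mV

E_old = (60.8/2)·log₁₀(1.38/0.000451) = 105.97 mV
E_new = (60.8/2)·log₁₀(0.443/0.000451) = 90.96 mV
ΔE = 90.96 − (105.97) = -15.00 mV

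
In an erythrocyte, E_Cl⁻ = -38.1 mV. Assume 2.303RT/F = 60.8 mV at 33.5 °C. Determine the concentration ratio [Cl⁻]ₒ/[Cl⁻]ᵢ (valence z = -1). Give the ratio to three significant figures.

log₁₀([out]/[in]) = E·z/(60.8) = -38.1 × -1 / 60.8 = 0.6266
[out]/[in] = 10^(0.6266) = 4.233

4.23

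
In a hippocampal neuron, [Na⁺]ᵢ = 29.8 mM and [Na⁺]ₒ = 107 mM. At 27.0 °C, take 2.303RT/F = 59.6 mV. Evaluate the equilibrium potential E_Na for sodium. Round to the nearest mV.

33 mV

E = (59.6/z) · log₁₀([Na⁺]_out/[Na⁺]_in) with z = +1.
= (59.6/1) · log₁₀(107/29.8) = 59.60 · log₁₀(3.591)
= 59.60 · (0.5552) = 33.09 mV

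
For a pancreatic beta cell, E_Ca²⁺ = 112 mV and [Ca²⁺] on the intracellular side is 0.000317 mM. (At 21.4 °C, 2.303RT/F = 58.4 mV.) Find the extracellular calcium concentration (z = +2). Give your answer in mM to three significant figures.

2.17 mM

Nernst: E = (58.4/2) · log₁₀([out]/[in]), so log₁₀([out]/[in]) = 112.0 × 2 / 58.4 = 3.8356.
[out]/[in] = 10^(3.8356) = 6849.
[out] = 6849 × 0.000317 = 2.171 mM.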